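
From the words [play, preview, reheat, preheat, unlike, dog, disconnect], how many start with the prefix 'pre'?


Checking each word for prefix 'pre':
  'play' -> no (count: 0)
  'preview' -> YES, starts with 'pre' (count: 1)
  'reheat' -> no (count: 1)
  'preheat' -> YES, starts with 'pre' (count: 2)
  'unlike' -> no (count: 2)
  'dog' -> no (count: 2)
  'disconnect' -> no (count: 2)
Total with prefix 'pre': 2

2


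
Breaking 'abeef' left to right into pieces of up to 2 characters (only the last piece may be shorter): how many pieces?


'abeef' has 5 characters.
Chunking with max size 2:
  Chunk 1: 'ab' (positions 0-1)
  Chunk 2: 'ee' (positions 2-3)
  Chunk 3: 'f' (positions 4-4)
Total chunks: ceil(5 / 2) = 3

3


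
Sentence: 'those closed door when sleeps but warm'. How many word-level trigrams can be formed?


Word trigrams from [7] words:
  Trigram 1: (those closed door)
  Trigram 2: (closed door when)
  Trigram 3: (door when sleeps)
  Trigram 4: (when sleeps but)
  Trigram 5: (sleeps but warm)
Total word trigrams: 7 - 2 = 5

5


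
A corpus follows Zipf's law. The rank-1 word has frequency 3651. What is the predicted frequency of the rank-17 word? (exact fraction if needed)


Zipf's law: freq(rank) = f1 / rank
f1 = 3651, rank = 17
freq = 3651 / 17
GCD(3651, 17) = 1
Simplified: 3651/17

3651/17


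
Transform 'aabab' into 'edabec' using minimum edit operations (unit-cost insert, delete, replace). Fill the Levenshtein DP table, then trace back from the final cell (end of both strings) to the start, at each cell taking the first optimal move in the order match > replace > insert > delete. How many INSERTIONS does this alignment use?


Edit distance = 4. Backtracking from cell (5, 6) with preference match > replace > insert > delete,
then listing the resulting alignment 'aabab' -> 'edabec' left to right:
  Step 1: insert 'e' [insertion #1]
  Step 2: replace a->d
  Step 3: keep 'a'
  Step 4: keep 'b'
  Step 5: replace a->e
  Step 6: replace b->c
Total insertions: 1

1


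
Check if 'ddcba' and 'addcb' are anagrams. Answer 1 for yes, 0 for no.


Sort characters of 'ddcba': 'abcdd'
Sort characters of 'addcb': 'abcdd'
Sorted forms match -> they ARE anagrams
Result: 1

1


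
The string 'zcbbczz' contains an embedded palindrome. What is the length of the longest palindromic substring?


Scanning 'zcbbczz' for palindromic substrings.
Substring at positions 0-5: 'zcbbcz'.
Check: reverse('zcbbcz') = 'zcbbcz' -> palindrome confirmed.
Neighbouring characters ('-' / 'z') break symmetry, so it cannot extend further.
No longer palindromic substring exists; longest length = 6

6


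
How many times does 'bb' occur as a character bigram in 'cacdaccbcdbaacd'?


Scanning 'cacdaccbcdbaacd' for bigram 'bb':
  Position 0: 'ca' -> no
  Position 1: 'ac' -> no
  Position 2: 'cd' -> no
  Position 3: 'da' -> no
  Position 4: 'ac' -> no
  Position 5: 'cc' -> no
  Position 6: 'cb' -> no
  Position 7: 'bc' -> no
  Position 8: 'cd' -> no
  Position 9: 'db' -> no
  Position 10: 'ba' -> no
  Position 11: 'aa' -> no
  Position 12: 'ac' -> no
  Position 13: 'cd' -> no
Total matches: 0

0


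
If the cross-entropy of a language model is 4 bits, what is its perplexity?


Perplexity formula: PP = 2^H
H = 4
PP = 2^4
Steps: 2^1 = 2, 2^2 = 4, 2^3 = 8, 2^4 = 16
PP = 16

16


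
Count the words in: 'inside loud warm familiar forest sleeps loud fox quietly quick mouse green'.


Counting words by splitting on spaces:
  Word 1: 'inside'
  Word 2: 'loud'
  Word 3: 'warm'
  Word 4: 'familiar'
  Word 5: 'forest'
  Word 6: 'sleeps'
  Word 7: 'loud'
  Word 8: 'fox'
  Word 9: 'quietly'
  Word 10: 'quick'
  Word 11: 'mouse'
  Word 12: 'green'
Total words: 12

12


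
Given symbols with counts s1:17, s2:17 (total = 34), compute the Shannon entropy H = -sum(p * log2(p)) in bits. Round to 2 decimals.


Computing entropy H = -sum(p_i * log2(p_i)):
  s1: p = 17/34 = 0.5000, -p*log2(p) = 0.5000
  s2: p = 17/34 = 0.5000, -p*log2(p) = 0.5000
H = sum of terms = 1.0000
Rounded to 2 decimals: 1.00

1.00


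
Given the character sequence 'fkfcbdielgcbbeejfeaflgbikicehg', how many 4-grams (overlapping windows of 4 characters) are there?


String 'fkfcbdielgcbbeejfeaflgbikicehg' has length L = 30.
Number of overlapping n-grams = L - n + 1
Substituting: 30 - 4 + 1 = 27

27


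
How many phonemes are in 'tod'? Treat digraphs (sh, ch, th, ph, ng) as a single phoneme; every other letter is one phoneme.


Parsing 'tod' greedily, digraphs first:
  't' -> consonant phoneme (phonemes so far: 1)
  'o' -> vowel phoneme (phonemes so far: 2)
  'd' -> consonant phoneme (phonemes so far: 3)
Total phonemes: 3

3


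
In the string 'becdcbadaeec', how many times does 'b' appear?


Scanning 'becdcbadaeec' for 'b':
  Position 0: 'b' -> MATCH (count: 1)
  Position 5: 'b' -> MATCH (count: 2)
Total occurrences of 'b': 2

2


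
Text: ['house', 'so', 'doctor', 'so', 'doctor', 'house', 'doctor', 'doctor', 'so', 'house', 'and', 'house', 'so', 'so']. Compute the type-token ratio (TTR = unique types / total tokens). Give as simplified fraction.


Tokens: 14
Unique types: ('and', 'doctor', 'house', 'so') = 4
TTR = 4/14
Simplify: divide both by 2 -> 2/7
TTR = 2/7

2/7


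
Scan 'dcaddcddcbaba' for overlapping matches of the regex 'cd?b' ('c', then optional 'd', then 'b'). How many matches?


Pattern: cd?b means 'c', then optional 'd', then 'b'.
Scanning 'dcaddcddcbaba' position-by-position:
  Pos 0: window 'dca' -> no
  Pos 1: window 'cad' -> no
  Pos 2: window 'add' -> no
  Pos 3: window 'ddc' -> no
  Pos 4: window 'dcd' -> no
  Pos 5: window 'cdd' -> no
  Pos 6: window 'ddc' -> no
  Pos 7: window 'dcb' -> no
  Pos 8: window 'cba' -> MATCH
  Pos 9: window 'bab' -> no
  Pos 10: window 'aba' -> no
  Pos 11: window 'ba' -> no
  Pos 12: window 'a' -> no
Total matches: 1

1


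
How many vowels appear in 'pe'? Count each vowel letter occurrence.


Scanning each character of 'pe':
  Position 1: 'p' -> consonant (running count: 0)
  Position 2: 'e' -> vowel (running count: 1)
Total vowels: 1

1


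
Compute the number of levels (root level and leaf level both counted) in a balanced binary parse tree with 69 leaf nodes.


In a balanced binary tree with n leaves the deepest leaf is ceil(log2(n)) edges below the root,
so counting node levels inclusive of root and leaves gives ceil(log2(n)) + 1 levels.
log2(69) = 6.1085
ceil(6.1085) = 7
levels = 7 + 1 = 8

8


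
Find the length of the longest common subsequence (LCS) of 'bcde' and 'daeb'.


DP table for LCS of 'bcde' and 'daeb':
       d  a  e  b
    0  0  0  0  0
  b 0  0  0  0  1
  c 0  0  0  0  1
  d 0  1  1  1  1
  e 0  1  1  2  2
LCS: 'de'
LCS length = 2

2


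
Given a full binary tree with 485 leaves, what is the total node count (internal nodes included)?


Leaf nodes (terminals): 485
Internal nodes = n - 1 = 485 - 1 = 484
Total = leaves + internal = 485 + 484 = 969

969


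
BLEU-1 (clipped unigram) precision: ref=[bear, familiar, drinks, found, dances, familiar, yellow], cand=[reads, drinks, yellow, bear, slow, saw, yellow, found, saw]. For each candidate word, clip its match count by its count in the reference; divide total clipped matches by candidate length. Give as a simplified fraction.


Reference word counts: {'bear': 1, 'dances': 1, 'drinks': 1, 'familiar': 2, 'found': 1, 'yellow': 1}
Checking each candidate word (with clipping):
  'reads' -> not in reference -> no match (matches: 0)
  'drinks' -> in reference (ref count 1, used 1/1) -> match (matches: 1)
  'yellow' -> in reference (ref count 1, used 1/1) -> match (matches: 2)
  'bear' -> in reference (ref count 1, used 1/1) -> match (matches: 3)
  'slow' -> not in reference -> no match (matches: 3)
  'saw' -> not in reference -> no match (matches: 3)
  'yellow' -> ref count 1 already used up (1/1) -> clipped, no match (matches: 3)
  'found' -> in reference (ref count 1, used 1/1) -> match (matches: 4)
  'saw' -> not in reference -> no match (matches: 4)
Clipped matches: 4, Candidate length: 9
Precision = 4/9

4/9


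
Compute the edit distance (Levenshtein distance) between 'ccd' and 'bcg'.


Building DP table for s1='ccd' (len 3) and s2='bcg' (len 3):
       b  c  g
    0  1  2  3
  c 1  1  1  2
  c 2  2  1  2
  d 3  3  2  2
Edit distance = dp[3][3] = 2

2


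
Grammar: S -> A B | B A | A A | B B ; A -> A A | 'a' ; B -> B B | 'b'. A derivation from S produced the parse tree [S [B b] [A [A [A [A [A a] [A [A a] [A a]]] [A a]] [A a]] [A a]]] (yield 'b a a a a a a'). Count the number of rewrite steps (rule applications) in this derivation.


Every bracketed nonterminal node [X ...] in the tree is produced by exactly one rule application.
Reading the tree off as a leftmost derivation:
  Step 1: S  =>  B A   (applied S -> B A)
  Step 2: B A  =>  b A   (applied B -> b)
  Step 3: b A  =>  b A A   (applied A -> A A)
  Step 4: b A A  =>  b A A A   (applied A -> A A)
  Step 5: b A A A  =>  b A A A A   (applied A -> A A)
  Step 6: b A A A A  =>  b A A A A A   (applied A -> A A)
  Step 7: b A A A A A  =>  b a A A A A   (applied A -> a)
  Step 8: b a A A A A  =>  b a A A A A A   (applied A -> A A)
  Step 9: b a A A A A A  =>  b a a A A A A   (applied A -> a)
  Step 10: b a a A A A A  =>  b a a a A A A   (applied A -> a)
  Step 11: b a a a A A A  =>  b a a a a A A   (applied A -> a)
  Step 12: b a a a a A A  =>  b a a a a a A   (applied A -> a)
  Step 13: b a a a a a A  =>  b a a a a a a   (applied A -> a)
Final yield: b a a a a a a
Total rewrite steps: 13

13


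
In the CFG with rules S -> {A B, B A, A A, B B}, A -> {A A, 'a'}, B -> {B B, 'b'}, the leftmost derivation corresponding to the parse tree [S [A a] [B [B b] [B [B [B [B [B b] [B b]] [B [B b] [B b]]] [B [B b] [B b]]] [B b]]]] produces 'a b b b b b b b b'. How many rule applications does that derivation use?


Every bracketed nonterminal node [X ...] in the tree is produced by exactly one rule application.
Reading the tree off as a leftmost derivation:
  Step 1: S  =>  A B   (applied S -> A B)
  Step 2: A B  =>  a B   (applied A -> a)
  Step 3: a B  =>  a B B   (applied B -> B B)
  Step 4: a B B  =>  a b B   (applied B -> b)
  Step 5: a b B  =>  a b B B   (applied B -> B B)
  Step 6: a b B B  =>  a b B B B   (applied B -> B B)
  Step 7: a b B B B  =>  a b B B B B   (applied B -> B B)
  Step 8: a b B B B B  =>  a b B B B B B   (applied B -> B B)
  Step 9: a b B B B B B  =>  a b b B B B B   (applied B -> b)
  Step 10: a b b B B B B  =>  a b b b B B B   (applied B -> b)
  Step 11: a b b b B B B  =>  a b b b B B B B   (applied B -> B B)
  Step 12: a b b b B B B B  =>  a b b b b B B B   (applied B -> b)
  Step 13: a b b b b B B B  =>  a b b b b b B B   (applied B -> b)
  Step 14: a b b b b b B B  =>  a b b b b b B B B   (applied B -> B B)
  Step 15: a b b b b b B B B  =>  a b b b b b b B B   (applied B -> b)
  Step 16: a b b b b b b B B  =>  a b b b b b b b B   (applied B -> b)
  Step 17: a b b b b b b b B  =>  a b b b b b b b b   (applied B -> b)
Final yield: a b b b b b b b b
Total rewrite steps: 17

17


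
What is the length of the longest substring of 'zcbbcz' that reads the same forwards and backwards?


Scanning 'zcbbcz' for palindromic substrings.
Substring at positions 0-5: 'zcbbcz'.
Check: reverse('zcbbcz') = 'zcbbcz' -> palindrome confirmed.
No longer palindromic substring exists; longest length = 6

6


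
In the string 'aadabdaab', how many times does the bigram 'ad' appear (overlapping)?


Scanning 'aadabdaab' for bigram 'ad':
  Position 0: 'aa' -> no
  Position 1: 'ad' -> MATCH
  Position 2: 'da' -> no
  Position 3: 'ab' -> no
  Position 4: 'bd' -> no
  Position 5: 'da' -> no
  Position 6: 'aa' -> no
  Position 7: 'ab' -> no
Total matches: 1

1


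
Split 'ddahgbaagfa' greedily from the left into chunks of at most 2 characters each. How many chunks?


'ddahgbaagfa' has 11 characters.
Chunking with max size 2:
  Chunk 1: 'dd' (positions 0-1)
  Chunk 2: 'ah' (positions 2-3)
  Chunk 3: 'gb' (positions 4-5)
  Chunk 4: 'aa' (positions 6-7)
  Chunk 5: 'gf' (positions 8-9)
  Chunk 6: 'a' (positions 10-10)
Total chunks: ceil(11 / 2) = 6

6


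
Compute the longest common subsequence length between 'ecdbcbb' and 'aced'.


DP table for LCS of 'ecdbcbb' and 'aced':
       a  c  e  d
    0  0  0  0  0
  e 0  0  0  1  1
  c 0  0  1  1  1
  d 0  0  1  1  2
  b 0  0  1  1  2
  c 0  0  1  1  2
  b 0  0  1  1  2
  b 0  0  1  1  2
LCS: 'ed'
LCS length = 2

2


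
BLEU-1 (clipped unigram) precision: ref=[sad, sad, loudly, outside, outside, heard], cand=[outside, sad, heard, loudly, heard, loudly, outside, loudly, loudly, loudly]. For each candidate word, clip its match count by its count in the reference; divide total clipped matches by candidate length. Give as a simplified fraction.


Reference word counts: {'heard': 1, 'loudly': 1, 'outside': 2, 'sad': 2}
Checking each candidate word (with clipping):
  'outside' -> in reference (ref count 2, used 1/2) -> match (matches: 1)
  'sad' -> in reference (ref count 2, used 1/2) -> match (matches: 2)
  'heard' -> in reference (ref count 1, used 1/1) -> match (matches: 3)
  'loudly' -> in reference (ref count 1, used 1/1) -> match (matches: 4)
  'heard' -> ref count 1 already used up (1/1) -> clipped, no match (matches: 4)
  'loudly' -> ref count 1 already used up (1/1) -> clipped, no match (matches: 4)
  'outside' -> in reference (ref count 2, used 2/2) -> match (matches: 5)
  'loudly' -> ref count 1 already used up (1/1) -> clipped, no match (matches: 5)
  'loudly' -> ref count 1 already used up (1/1) -> clipped, no match (matches: 5)
  'loudly' -> ref count 1 already used up (1/1) -> clipped, no match (matches: 5)
Clipped matches: 5, Candidate length: 10
Precision = 5/10 = 1/2

1/2


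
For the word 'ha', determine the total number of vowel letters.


Scanning each character of 'ha':
  Position 1: 'h' -> consonant (running count: 0)
  Position 2: 'a' -> vowel (running count: 1)
Total vowels: 1

1


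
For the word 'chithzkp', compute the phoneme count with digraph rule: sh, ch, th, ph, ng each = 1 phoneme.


Parsing 'chithzkp' greedily, digraphs first:
  'ch' -> digraph (1 consonant phoneme) (phonemes so far: 1)
  'i' -> vowel phoneme (phonemes so far: 2)
  'th' -> digraph (1 consonant phoneme) (phonemes so far: 3)
  'z' -> consonant phoneme (phonemes so far: 4)
  'k' -> consonant phoneme (phonemes so far: 5)
  'p' -> consonant phoneme (phonemes so far: 6)
Total phonemes: 6

6


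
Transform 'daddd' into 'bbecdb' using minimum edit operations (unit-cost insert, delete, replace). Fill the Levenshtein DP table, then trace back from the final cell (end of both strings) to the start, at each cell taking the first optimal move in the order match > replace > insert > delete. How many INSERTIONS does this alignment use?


Edit distance = 5. Backtracking from cell (5, 6) with preference match > replace > insert > delete,
then listing the resulting alignment 'daddd' -> 'bbecdb' left to right:
  Step 1: insert 'b' [insertion #1]
  Step 2: replace d->b
  Step 3: replace a->e
  Step 4: replace d->c
  Step 5: keep 'd'
  Step 6: replace d->b
Total insertions: 1

1


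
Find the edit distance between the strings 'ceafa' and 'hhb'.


Building DP table for s1='ceafa' (len 5) and s2='hhb' (len 3):
       h  h  b
    0  1  2  3
  c 1  1  2  3
  e 2  2  2  3
  a 3  3  3  3
  f 4  4  4  4
  a 5  5  5  5
Edit distance = dp[5][3] = 5

5


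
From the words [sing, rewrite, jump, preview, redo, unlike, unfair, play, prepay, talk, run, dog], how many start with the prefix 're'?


Checking each word for prefix 're':
  'sing' -> no (count: 0)
  'rewrite' -> YES, starts with 're' (count: 1)
  'jump' -> no (count: 1)
  'preview' -> no (count: 1)
  'redo' -> YES, starts with 're' (count: 2)
  'unlike' -> no (count: 2)
  'unfair' -> no (count: 2)
  'play' -> no (count: 2)
  'prepay' -> no (count: 2)
  'talk' -> no (count: 2)
  'run' -> no (count: 2)
  'dog' -> no (count: 2)
Total with prefix 're': 2

2


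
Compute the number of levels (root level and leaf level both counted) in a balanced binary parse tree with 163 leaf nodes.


In a balanced binary tree with n leaves the deepest leaf is ceil(log2(n)) edges below the root,
so counting node levels inclusive of root and leaves gives ceil(log2(n)) + 1 levels.
log2(163) = 7.3487
ceil(7.3487) = 8
levels = 8 + 1 = 9

9


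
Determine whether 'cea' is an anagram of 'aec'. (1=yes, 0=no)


Sort characters of 'cea': 'ace'
Sort characters of 'aec': 'ace'
Sorted forms match -> they ARE anagrams
Result: 1

1


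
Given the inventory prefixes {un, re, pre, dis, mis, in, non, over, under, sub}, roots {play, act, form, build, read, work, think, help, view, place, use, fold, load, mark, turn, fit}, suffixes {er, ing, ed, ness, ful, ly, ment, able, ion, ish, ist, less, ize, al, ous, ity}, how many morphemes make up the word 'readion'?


Segmenting 'readion' against the inventory:
  'read' -> root (morpheme 1)
  'ion' -> suffix (morpheme 2)
Total morphemes: 2

2


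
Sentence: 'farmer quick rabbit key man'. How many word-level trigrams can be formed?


Word trigrams from [5] words:
  Trigram 1: (farmer quick rabbit)
  Trigram 2: (quick rabbit key)
  Trigram 3: (rabbit key man)
Total word trigrams: 5 - 2 = 3

3


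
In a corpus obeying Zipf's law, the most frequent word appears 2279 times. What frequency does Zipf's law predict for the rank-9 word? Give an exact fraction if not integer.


Zipf's law: freq(rank) = f1 / rank
f1 = 2279, rank = 9
freq = 2279 / 9
GCD(2279, 9) = 1
Simplified: 2279/9

2279/9


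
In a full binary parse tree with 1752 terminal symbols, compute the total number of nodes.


Leaf nodes (terminals): 1752
Internal nodes = n - 1 = 1752 - 1 = 1751
Total = leaves + internal = 1752 + 1751 = 3503

3503


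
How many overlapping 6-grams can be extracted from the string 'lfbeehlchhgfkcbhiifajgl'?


String 'lfbeehlchhgfkcbhiifajgl' has length L = 23.
Number of overlapping n-grams = L - n + 1
Substituting: 23 - 6 + 1 = 18

18


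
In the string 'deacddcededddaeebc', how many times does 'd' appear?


Scanning 'deacddcededddaeebc' for 'd':
  Position 0: 'd' -> MATCH (count: 1)
  Position 4: 'd' -> MATCH (count: 2)
  Position 5: 'd' -> MATCH (count: 3)
  Position 8: 'd' -> MATCH (count: 4)
  Position 10: 'd' -> MATCH (count: 5)
  Position 11: 'd' -> MATCH (count: 6)
  Position 12: 'd' -> MATCH (count: 7)
Total occurrences of 'd': 7

7


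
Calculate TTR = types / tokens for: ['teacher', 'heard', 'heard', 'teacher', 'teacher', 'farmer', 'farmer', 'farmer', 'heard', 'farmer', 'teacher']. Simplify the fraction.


Tokens: 11
Unique types: ('farmer', 'heard', 'teacher') = 3
TTR = 3/11
Already in lowest terms.

3/11


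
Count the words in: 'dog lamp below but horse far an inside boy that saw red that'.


Counting words by splitting on spaces:
  Word 1: 'dog'
  Word 2: 'lamp'
  Word 3: 'below'
  Word 4: 'but'
  Word 5: 'horse'
  Word 6: 'far'
  Word 7: 'an'
  Word 8: 'inside'
  Word 9: 'boy'
  Word 10: 'that'
  Word 11: 'saw'
  Word 12: 'red'
  Word 13: 'that'
Total words: 13

13


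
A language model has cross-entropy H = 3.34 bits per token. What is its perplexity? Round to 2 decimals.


Perplexity formula: PP = 2^H
H = 3.34
PP = 2^3.34
Decompose: 2^3.34 = 2^3 * 2^0.34
2^3 = 8, 2^0.34 ~ 1.2657566
PP ~ 8 * 1.2657566 = 10.1260528
Rounded to 2 decimals: 10.13

10.13


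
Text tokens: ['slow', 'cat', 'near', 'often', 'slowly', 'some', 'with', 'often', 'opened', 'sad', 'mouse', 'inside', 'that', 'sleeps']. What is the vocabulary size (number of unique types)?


Listing all tokens and tracking unique types:
  Token 1: 'slow' -> NEW (unique so far: 1)
  Token 2: 'cat' -> NEW (unique so far: 2)
  Token 3: 'near' -> NEW (unique so far: 3)
  Token 4: 'often' -> NEW (unique so far: 4)
  Token 5: 'slowly' -> NEW (unique so far: 5)
  Token 6: 'some' -> NEW (unique so far: 6)
  Token 7: 'with' -> NEW (unique so far: 7)
  Token 8: 'often' -> duplicate (unique so far: 7)
  Token 9: 'opened' -> NEW (unique so far: 8)
  Token 10: 'sad' -> NEW (unique so far: 9)
  Token 11: 'mouse' -> NEW (unique so far: 10)
  Token 12: 'inside' -> NEW (unique so far: 11)
  Token 13: 'that' -> NEW (unique so far: 12)
  Token 14: 'sleeps' -> NEW (unique so far: 13)
Unique types: ('cat', 'inside', 'mouse', 'near', 'often', 'opened', 'sad', 'sleeps', 'slow', 'slowly', 'some', 'that', 'with')
Vocabulary size: 13

13


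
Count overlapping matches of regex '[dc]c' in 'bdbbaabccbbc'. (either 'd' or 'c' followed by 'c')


Pattern: [dc]c means either 'd' or 'c' followed by 'c'.
Scanning 'bdbbaabccbbc' position-by-position:
  Pos 0: window 'bd' -> no
  Pos 1: window 'db' -> no
  Pos 2: window 'bb' -> no
  Pos 3: window 'ba' -> no
  Pos 4: window 'aa' -> no
  Pos 5: window 'ab' -> no
  Pos 6: window 'bc' -> no
  Pos 7: window 'cc' -> MATCH
  Pos 8: window 'cb' -> no
  Pos 9: window 'bb' -> no
  Pos 10: window 'bc' -> no
  Pos 11: window 'c' -> no
Total matches: 1

1


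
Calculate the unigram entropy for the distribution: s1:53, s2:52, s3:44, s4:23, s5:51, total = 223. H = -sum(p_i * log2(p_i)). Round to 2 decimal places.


Computing entropy H = -sum(p_i * log2(p_i)):
  s1: p = 53/223 = 0.2377, -p*log2(p) = 0.4927
  s2: p = 52/223 = 0.2332, -p*log2(p) = 0.4898
  s3: p = 44/223 = 0.1973, -p*log2(p) = 0.4620
  s4: p = 23/223 = 0.1031, -p*log2(p) = 0.3380
  s5: p = 51/223 = 0.2287, -p*log2(p) = 0.4868
H = sum of terms = 2.2693
Rounded to 2 decimals: 2.27

2.27


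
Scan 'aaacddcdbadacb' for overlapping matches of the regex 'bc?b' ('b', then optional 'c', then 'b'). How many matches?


Pattern: bc?b means 'b', then optional 'c', then 'b'.
Scanning 'aaacddcdbadacb' position-by-position:
  Pos 0: window 'aaa' -> no
  Pos 1: window 'aac' -> no
  Pos 2: window 'acd' -> no
  Pos 3: window 'cdd' -> no
  Pos 4: window 'ddc' -> no
  Pos 5: window 'dcd' -> no
  Pos 6: window 'cdb' -> no
  Pos 7: window 'dba' -> no
  Pos 8: window 'bad' -> no
  Pos 9: window 'ada' -> no
  Pos 10: window 'dac' -> no
  Pos 11: window 'acb' -> no
  Pos 12: window 'cb' -> no
  Pos 13: window 'b' -> no
Total matches: 0

0


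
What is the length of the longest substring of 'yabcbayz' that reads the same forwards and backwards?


Scanning 'yabcbayz' for palindromic substrings.
Substring at positions 0-6: 'yabcbay'.
Check: reverse('yabcbay') = 'yabcbay' -> palindrome confirmed.
Neighbouring characters ('-' / 'z') break symmetry, so it cannot extend further.
No longer palindromic substring exists; longest length = 7

7


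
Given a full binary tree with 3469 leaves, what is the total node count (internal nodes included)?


Leaf nodes (terminals): 3469
Internal nodes = n - 1 = 3469 - 1 = 3468
Total = leaves + internal = 3469 + 3468 = 6937

6937


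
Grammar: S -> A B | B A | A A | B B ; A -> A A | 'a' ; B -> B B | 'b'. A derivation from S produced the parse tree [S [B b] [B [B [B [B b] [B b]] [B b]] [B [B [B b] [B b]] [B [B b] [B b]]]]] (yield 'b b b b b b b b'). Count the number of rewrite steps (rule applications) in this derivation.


Every bracketed nonterminal node [X ...] in the tree is produced by exactly one rule application.
Reading the tree off as a leftmost derivation:
  Step 1: S  =>  B B   (applied S -> B B)
  Step 2: B B  =>  b B   (applied B -> b)
  Step 3: b B  =>  b B B   (applied B -> B B)
  Step 4: b B B  =>  b B B B   (applied B -> B B)
  Step 5: b B B B  =>  b B B B B   (applied B -> B B)
  Step 6: b B B B B  =>  b b B B B   (applied B -> b)
  Step 7: b b B B B  =>  b b b B B   (applied B -> b)
  Step 8: b b b B B  =>  b b b b B   (applied B -> b)
  Step 9: b b b b B  =>  b b b b B B   (applied B -> B B)
  Step 10: b b b b B B  =>  b b b b B B B   (applied B -> B B)
  Step 11: b b b b B B B  =>  b b b b b B B   (applied B -> b)
  Step 12: b b b b b B B  =>  b b b b b b B   (applied B -> b)
  Step 13: b b b b b b B  =>  b b b b b b B B   (applied B -> B B)
  Step 14: b b b b b b B B  =>  b b b b b b b B   (applied B -> b)
  Step 15: b b b b b b b B  =>  b b b b b b b b   (applied B -> b)
Final yield: b b b b b b b b
Total rewrite steps: 15

15


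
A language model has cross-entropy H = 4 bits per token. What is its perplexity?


Perplexity formula: PP = 2^H
H = 4
PP = 2^4
Steps: 2^1 = 2, 2^2 = 4, 2^3 = 8, 2^4 = 16
PP = 16

16


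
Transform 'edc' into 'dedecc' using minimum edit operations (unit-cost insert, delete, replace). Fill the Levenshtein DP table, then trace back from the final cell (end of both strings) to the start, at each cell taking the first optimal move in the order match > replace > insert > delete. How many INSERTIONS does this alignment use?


Edit distance = 3. Backtracking from cell (3, 6) with preference match > replace > insert > delete,
then listing the resulting alignment 'edc' -> 'dedecc' left to right:
  Step 1: insert 'd' [insertion #1]
  Step 2: keep 'e'
  Step 3: keep 'd'
  Step 4: insert 'e' [insertion #2]
  Step 5: insert 'c' [insertion #3]
  Step 6: keep 'c'
Total insertions: 3

3


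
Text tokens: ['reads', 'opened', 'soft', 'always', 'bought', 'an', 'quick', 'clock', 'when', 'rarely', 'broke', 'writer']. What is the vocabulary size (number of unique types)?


Listing all tokens and tracking unique types:
  Token 1: 'reads' -> NEW (unique so far: 1)
  Token 2: 'opened' -> NEW (unique so far: 2)
  Token 3: 'soft' -> NEW (unique so far: 3)
  Token 4: 'always' -> NEW (unique so far: 4)
  Token 5: 'bought' -> NEW (unique so far: 5)
  Token 6: 'an' -> NEW (unique so far: 6)
  Token 7: 'quick' -> NEW (unique so far: 7)
  Token 8: 'clock' -> NEW (unique so far: 8)
  Token 9: 'when' -> NEW (unique so far: 9)
  Token 10: 'rarely' -> NEW (unique so far: 10)
  Token 11: 'broke' -> NEW (unique so far: 11)
  Token 12: 'writer' -> NEW (unique so far: 12)
Unique types: ('always', 'an', 'bought', 'broke', 'clock', 'opened', 'quick', 'rarely', 'reads', 'soft', 'when', 'writer')
Vocabulary size: 12

12


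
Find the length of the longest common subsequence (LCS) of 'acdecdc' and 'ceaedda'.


DP table for LCS of 'acdecdc' and 'ceaedda':
       c  e  a  e  d  d  a
    0  0  0  0  0  0  0  0
  a 0  0  0  1  1  1  1  1
  c 0  1  1  1  1  1  1  1
  d 0  1  1  1  1  2  2  2
  e 0  1  2  2  2  2  2  2
  c 0  1  2  2  2  2  2  2
  d 0  1  2  2  2  3  3  3
  c 0  1  2  2  2  3  3  3
LCS: 'add'
LCS length = 3

3


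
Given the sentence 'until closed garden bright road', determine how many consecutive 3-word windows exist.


Word trigrams from [5] words:
  Trigram 1: (until closed garden)
  Trigram 2: (closed garden bright)
  Trigram 3: (garden bright road)
Total word trigrams: 5 - 2 = 3

3


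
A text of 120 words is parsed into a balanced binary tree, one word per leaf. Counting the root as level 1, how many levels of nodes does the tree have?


In a balanced binary tree with n leaves the deepest leaf is ceil(log2(n)) edges below the root,
so counting node levels inclusive of root and leaves gives ceil(log2(n)) + 1 levels.
log2(120) = 6.9069
ceil(6.9069) = 7
levels = 7 + 1 = 8

8


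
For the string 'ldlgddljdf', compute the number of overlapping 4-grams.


String 'ldlgddljdf' has length L = 10.
Number of overlapping n-grams = L - n + 1
Substituting: 10 - 4 + 1 = 7

7


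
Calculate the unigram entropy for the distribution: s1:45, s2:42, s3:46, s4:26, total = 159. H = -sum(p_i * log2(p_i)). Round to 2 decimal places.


Computing entropy H = -sum(p_i * log2(p_i)):
  s1: p = 45/159 = 0.2830, -p*log2(p) = 0.5154
  s2: p = 42/159 = 0.2642, -p*log2(p) = 0.5073
  s3: p = 46/159 = 0.2893, -p*log2(p) = 0.5177
  s4: p = 26/159 = 0.1635, -p*log2(p) = 0.4272
H = sum of terms = 1.9676
Rounded to 2 decimals: 1.97

1.97


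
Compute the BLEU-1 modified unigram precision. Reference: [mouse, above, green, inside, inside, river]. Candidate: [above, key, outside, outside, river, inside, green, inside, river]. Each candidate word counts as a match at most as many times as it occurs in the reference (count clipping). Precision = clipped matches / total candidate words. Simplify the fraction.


Reference word counts: {'above': 1, 'green': 1, 'inside': 2, 'mouse': 1, 'river': 1}
Checking each candidate word (with clipping):
  'above' -> in reference (ref count 1, used 1/1) -> match (matches: 1)
  'key' -> not in reference -> no match (matches: 1)
  'outside' -> not in reference -> no match (matches: 1)
  'outside' -> not in reference -> no match (matches: 1)
  'river' -> in reference (ref count 1, used 1/1) -> match (matches: 2)
  'inside' -> in reference (ref count 2, used 1/2) -> match (matches: 3)
  'green' -> in reference (ref count 1, used 1/1) -> match (matches: 4)
  'inside' -> in reference (ref count 2, used 2/2) -> match (matches: 5)
  'river' -> ref count 1 already used up (1/1) -> clipped, no match (matches: 5)
Clipped matches: 5, Candidate length: 9
Precision = 5/9

5/9


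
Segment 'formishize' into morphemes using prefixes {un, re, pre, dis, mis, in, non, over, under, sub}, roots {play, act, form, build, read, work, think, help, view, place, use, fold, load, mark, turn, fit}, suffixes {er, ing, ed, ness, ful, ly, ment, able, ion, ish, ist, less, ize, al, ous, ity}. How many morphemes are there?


Segmenting 'formishize' against the inventory:
  'form' -> root (morpheme 1)
  'ish' -> suffix (morpheme 2)
  'ize' -> suffix (morpheme 3)
Total morphemes: 3

3


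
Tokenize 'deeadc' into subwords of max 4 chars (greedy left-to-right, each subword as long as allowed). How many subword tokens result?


'deeadc' has 6 characters.
Chunking with max size 4:
  Chunk 1: 'deea' (positions 0-3)
  Chunk 2: 'dc' (positions 4-5)
Total chunks: ceil(6 / 4) = 2

2


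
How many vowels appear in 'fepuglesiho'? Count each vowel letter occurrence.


Scanning each character of 'fepuglesiho':
  Position 1: 'f' -> consonant (running count: 0)
  Position 2: 'e' -> vowel (running count: 1)
  Position 3: 'p' -> consonant (running count: 1)
  Position 4: 'u' -> vowel (running count: 2)
  Position 5: 'g' -> consonant (running count: 2)
  Position 6: 'l' -> consonant (running count: 2)
  Position 7: 'e' -> vowel (running count: 3)
  Position 8: 's' -> consonant (running count: 3)
  Position 9: 'i' -> vowel (running count: 4)
  Position 10: 'h' -> consonant (running count: 4)
  Position 11: 'o' -> vowel (running count: 5)
Total vowels: 5

5


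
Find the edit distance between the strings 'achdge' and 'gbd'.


Building DP table for s1='achdge' (len 6) and s2='gbd' (len 3):
       g  b  d
    0  1  2  3
  a 1  1  2  3
  c 2  2  2  3
  h 3  3  3  3
  d 4  4  4  3
  g 5  4  5  4
  e 6  5  5  5
Edit distance = dp[6][3] = 5

5


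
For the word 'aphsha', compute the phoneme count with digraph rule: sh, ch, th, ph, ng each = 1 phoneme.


Parsing 'aphsha' greedily, digraphs first:
  'a' -> vowel phoneme (phonemes so far: 1)
  'ph' -> digraph (1 consonant phoneme) (phonemes so far: 2)
  'sh' -> digraph (1 consonant phoneme) (phonemes so far: 3)
  'a' -> vowel phoneme (phonemes so far: 4)
Total phonemes: 4

4


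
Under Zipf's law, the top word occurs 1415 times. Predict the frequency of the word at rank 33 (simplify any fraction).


Zipf's law: freq(rank) = f1 / rank
f1 = 1415, rank = 33
freq = 1415 / 33
GCD(1415, 33) = 1
Simplified: 1415/33

1415/33


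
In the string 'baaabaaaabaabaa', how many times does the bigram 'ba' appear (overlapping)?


Scanning 'baaabaaaabaabaa' for bigram 'ba':
  Position 0: 'ba' -> MATCH
  Position 1: 'aa' -> no
  Position 2: 'aa' -> no
  Position 3: 'ab' -> no
  Position 4: 'ba' -> MATCH
  Position 5: 'aa' -> no
  Position 6: 'aa' -> no
  Position 7: 'aa' -> no
  Position 8: 'ab' -> no
  Position 9: 'ba' -> MATCH
  Position 10: 'aa' -> no
  Position 11: 'ab' -> no
  Position 12: 'ba' -> MATCH
  Position 13: 'aa' -> no
Total matches: 4

4


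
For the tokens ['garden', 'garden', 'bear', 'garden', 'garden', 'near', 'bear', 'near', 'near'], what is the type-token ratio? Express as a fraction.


Tokens: 9
Unique types: ('bear', 'garden', 'near') = 3
TTR = 3/9
Simplify: divide both by 3 -> 1/3
TTR = 1/3

1/3


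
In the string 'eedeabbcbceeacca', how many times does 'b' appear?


Scanning 'eedeabbcbceeacca' for 'b':
  Position 5: 'b' -> MATCH (count: 1)
  Position 6: 'b' -> MATCH (count: 2)
  Position 8: 'b' -> MATCH (count: 3)
Total occurrences of 'b': 3

3


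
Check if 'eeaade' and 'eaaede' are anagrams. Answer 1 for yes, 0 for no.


Sort characters of 'eeaade': 'aadeee'
Sort characters of 'eaaede': 'aadeee'
Sorted forms match -> they ARE anagrams
Result: 1

1


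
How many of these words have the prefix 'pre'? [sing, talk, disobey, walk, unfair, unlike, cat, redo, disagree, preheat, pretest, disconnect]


Checking each word for prefix 'pre':
  'sing' -> no (count: 0)
  'talk' -> no (count: 0)
  'disobey' -> no (count: 0)
  'walk' -> no (count: 0)
  'unfair' -> no (count: 0)
  'unlike' -> no (count: 0)
  'cat' -> no (count: 0)
  'redo' -> no (count: 0)
  'disagree' -> no (count: 0)
  'preheat' -> YES, starts with 'pre' (count: 1)
  'pretest' -> YES, starts with 'pre' (count: 2)
  'disconnect' -> no (count: 2)
Total with prefix 'pre': 2

2


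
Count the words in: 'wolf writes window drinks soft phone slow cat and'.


Counting words by splitting on spaces:
  Word 1: 'wolf'
  Word 2: 'writes'
  Word 3: 'window'
  Word 4: 'drinks'
  Word 5: 'soft'
  Word 6: 'phone'
  Word 7: 'slow'
  Word 8: 'cat'
  Word 9: 'and'
Total words: 9

9


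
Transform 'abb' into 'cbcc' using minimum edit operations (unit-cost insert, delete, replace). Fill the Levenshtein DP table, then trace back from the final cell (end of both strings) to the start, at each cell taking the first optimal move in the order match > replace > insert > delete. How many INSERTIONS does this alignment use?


Edit distance = 3. Backtracking from cell (3, 4) with preference match > replace > insert > delete,
then listing the resulting alignment 'abb' -> 'cbcc' left to right:
  Step 1: replace a->c
  Step 2: keep 'b'
  Step 3: insert 'c' [insertion #1]
  Step 4: replace b->c
Total insertions: 1

1


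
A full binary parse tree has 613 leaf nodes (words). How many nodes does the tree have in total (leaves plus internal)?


Leaf nodes (terminals): 613
Internal nodes = n - 1 = 613 - 1 = 612
Total = leaves + internal = 613 + 612 = 1225

1225


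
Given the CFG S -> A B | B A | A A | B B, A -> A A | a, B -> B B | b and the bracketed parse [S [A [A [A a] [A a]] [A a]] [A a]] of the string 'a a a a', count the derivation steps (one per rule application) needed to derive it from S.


Every bracketed nonterminal node [X ...] in the tree is produced by exactly one rule application.
Reading the tree off as a leftmost derivation:
  Step 1: S  =>  A A   (applied S -> A A)
  Step 2: A A  =>  A A A   (applied A -> A A)
  Step 3: A A A  =>  A A A A   (applied A -> A A)
  Step 4: A A A A  =>  a A A A   (applied A -> a)
  Step 5: a A A A  =>  a a A A   (applied A -> a)
  Step 6: a a A A  =>  a a a A   (applied A -> a)
  Step 7: a a a A  =>  a a a a   (applied A -> a)
Final yield: a a a a
Total rewrite steps: 7

7


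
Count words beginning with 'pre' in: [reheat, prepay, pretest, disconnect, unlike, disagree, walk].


Checking each word for prefix 'pre':
  'reheat' -> no (count: 0)
  'prepay' -> YES, starts with 'pre' (count: 1)
  'pretest' -> YES, starts with 'pre' (count: 2)
  'disconnect' -> no (count: 2)
  'unlike' -> no (count: 2)
  'disagree' -> no (count: 2)
  'walk' -> no (count: 2)
Total with prefix 'pre': 2

2


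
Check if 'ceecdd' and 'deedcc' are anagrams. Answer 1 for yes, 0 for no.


Sort characters of 'ceecdd': 'ccddee'
Sort characters of 'deedcc': 'ccddee'
Sorted forms match -> they ARE anagrams
Result: 1

1


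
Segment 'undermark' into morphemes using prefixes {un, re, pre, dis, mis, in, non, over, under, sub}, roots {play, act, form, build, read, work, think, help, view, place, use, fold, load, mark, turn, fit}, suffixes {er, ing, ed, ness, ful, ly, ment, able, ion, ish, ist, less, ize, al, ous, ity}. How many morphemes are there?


Segmenting 'undermark' against the inventory:
  'under' -> prefix (morpheme 1)
  'mark' -> root (morpheme 2)
Total morphemes: 2

2


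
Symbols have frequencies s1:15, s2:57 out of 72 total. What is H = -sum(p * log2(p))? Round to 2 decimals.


Computing entropy H = -sum(p_i * log2(p_i)):
  s1: p = 15/72 = 0.2083, -p*log2(p) = 0.4715
  s2: p = 57/72 = 0.7917, -p*log2(p) = 0.2668
H = sum of terms = 0.7383
Rounded to 2 decimals: 0.74

0.74


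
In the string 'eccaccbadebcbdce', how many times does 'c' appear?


Scanning 'eccaccbadebcbdce' for 'c':
  Position 1: 'c' -> MATCH (count: 1)
  Position 2: 'c' -> MATCH (count: 2)
  Position 4: 'c' -> MATCH (count: 3)
  Position 5: 'c' -> MATCH (count: 4)
  Position 11: 'c' -> MATCH (count: 5)
  Position 14: 'c' -> MATCH (count: 6)
Total occurrences of 'c': 6

6


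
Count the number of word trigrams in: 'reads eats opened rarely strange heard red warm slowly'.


Word trigrams from [9] words:
  Trigram 1: (reads eats opened)
  Trigram 2: (eats opened rarely)
  Trigram 3: (opened rarely strange)
  Trigram 4: (rarely strange heard)
  Trigram 5: (strange heard red)
  Trigram 6: (heard red warm)
  Trigram 7: (red warm slowly)
Total word trigrams: 9 - 2 = 7

7


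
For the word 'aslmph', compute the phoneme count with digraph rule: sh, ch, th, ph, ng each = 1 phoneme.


Parsing 'aslmph' greedily, digraphs first:
  'a' -> vowel phoneme (phonemes so far: 1)
  's' -> consonant phoneme (phonemes so far: 2)
  'l' -> consonant phoneme (phonemes so far: 3)
  'm' -> consonant phoneme (phonemes so far: 4)
  'ph' -> digraph (1 consonant phoneme) (phonemes so far: 5)
Total phonemes: 5

5


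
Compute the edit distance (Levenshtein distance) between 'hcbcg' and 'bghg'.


Building DP table for s1='hcbcg' (len 5) and s2='bghg' (len 4):
       b  g  h  g
    0  1  2  3  4
  h 1  1  2  2  3
  c 2  2  2  3  3
  b 3  2  3  3  4
  c 4  3  3  4  4
  g 5  4  3  4  4
Edit distance = dp[5][4] = 4

4


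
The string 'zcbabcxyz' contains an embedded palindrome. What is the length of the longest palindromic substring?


Scanning 'zcbabcxyz' for palindromic substrings.
Substring at positions 1-5: 'cbabc'.
Check: reverse('cbabc') = 'cbabc' -> palindrome confirmed.
Neighbouring characters ('z' / 'x') break symmetry, so it cannot extend further.
No longer palindromic substring exists; longest length = 5

5


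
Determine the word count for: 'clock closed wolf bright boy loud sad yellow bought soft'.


Counting words by splitting on spaces:
  Word 1: 'clock'
  Word 2: 'closed'
  Word 3: 'wolf'
  Word 4: 'bright'
  Word 5: 'boy'
  Word 6: 'loud'
  Word 7: 'sad'
  Word 8: 'yellow'
  Word 9: 'bought'
  Word 10: 'soft'
Total words: 10

10


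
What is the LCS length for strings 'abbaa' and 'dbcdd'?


DP table for LCS of 'abbaa' and 'dbcdd':
       d  b  c  d  d
    0  0  0  0  0  0
  a 0  0  0  0  0  0
  b 0  0  1  1  1  1
  b 0  0  1  1  1  1
  a 0  0  1  1  1  1
  a 0  0  1  1  1  1
LCS: 'b'
LCS length = 1

1


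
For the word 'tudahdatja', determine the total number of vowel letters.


Scanning each character of 'tudahdatja':
  Position 1: 't' -> consonant (running count: 0)
  Position 2: 'u' -> vowel (running count: 1)
  Position 3: 'd' -> consonant (running count: 1)
  Position 4: 'a' -> vowel (running count: 2)
  Position 5: 'h' -> consonant (running count: 2)
  Position 6: 'd' -> consonant (running count: 2)
  Position 7: 'a' -> vowel (running count: 3)
  Position 8: 't' -> consonant (running count: 3)
  Position 9: 'j' -> consonant (running count: 3)
  Position 10: 'a' -> vowel (running count: 4)
Total vowels: 4

4


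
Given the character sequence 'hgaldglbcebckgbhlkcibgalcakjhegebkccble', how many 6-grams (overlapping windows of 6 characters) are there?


String 'hgaldglbcebckgbhlkcibgalcakjhegebkccble' has length L = 39.
Number of overlapping n-grams = L - n + 1
Substituting: 39 - 6 + 1 = 34

34


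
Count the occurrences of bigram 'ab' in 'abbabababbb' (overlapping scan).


Scanning 'abbabababbb' for bigram 'ab':
  Position 0: 'ab' -> MATCH
  Position 1: 'bb' -> no
  Position 2: 'ba' -> no
  Position 3: 'ab' -> MATCH
  Position 4: 'ba' -> no
  Position 5: 'ab' -> MATCH
  Position 6: 'ba' -> no
  Position 7: 'ab' -> MATCH
  Position 8: 'bb' -> no
  Position 9: 'bb' -> no
Total matches: 4

4
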